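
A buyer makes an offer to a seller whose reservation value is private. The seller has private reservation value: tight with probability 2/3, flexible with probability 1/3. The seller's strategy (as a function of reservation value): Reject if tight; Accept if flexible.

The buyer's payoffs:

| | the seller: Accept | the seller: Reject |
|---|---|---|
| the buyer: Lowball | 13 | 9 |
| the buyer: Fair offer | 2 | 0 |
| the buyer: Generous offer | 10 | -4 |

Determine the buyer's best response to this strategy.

Lowball

E[Lowball] = 2/3·(9) + 1/3·(13) = 31/3
E[Fair offer] = 2/3·(0) + 1/3·(2) = 2/3
E[Generous offer] = 2/3·(-4) + 1/3·(10) = 2/3
Best response: Lowball (31/3 is the largest).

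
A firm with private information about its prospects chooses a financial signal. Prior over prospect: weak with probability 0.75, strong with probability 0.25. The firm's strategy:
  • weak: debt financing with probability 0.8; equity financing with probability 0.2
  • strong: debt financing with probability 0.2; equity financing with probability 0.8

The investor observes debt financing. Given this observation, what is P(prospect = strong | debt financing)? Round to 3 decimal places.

0.077

P(debt financing) = 0.75·0.8 + 0.25·0.2 = 0.65
P(strong | debt financing) = (0.25·0.2) / 0.65 = 0.05 / 0.65 = 0.0769231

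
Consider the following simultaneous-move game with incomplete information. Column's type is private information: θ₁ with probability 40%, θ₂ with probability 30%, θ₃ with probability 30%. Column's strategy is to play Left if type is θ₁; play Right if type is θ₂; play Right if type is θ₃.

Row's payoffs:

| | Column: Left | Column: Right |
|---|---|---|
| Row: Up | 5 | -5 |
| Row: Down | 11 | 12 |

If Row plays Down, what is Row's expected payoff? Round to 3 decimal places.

11.600

E[Down] = 0.4·11 + 0.3·12 + 0.3·12 = 4.4 + 3.6 + 3.6 = 11.6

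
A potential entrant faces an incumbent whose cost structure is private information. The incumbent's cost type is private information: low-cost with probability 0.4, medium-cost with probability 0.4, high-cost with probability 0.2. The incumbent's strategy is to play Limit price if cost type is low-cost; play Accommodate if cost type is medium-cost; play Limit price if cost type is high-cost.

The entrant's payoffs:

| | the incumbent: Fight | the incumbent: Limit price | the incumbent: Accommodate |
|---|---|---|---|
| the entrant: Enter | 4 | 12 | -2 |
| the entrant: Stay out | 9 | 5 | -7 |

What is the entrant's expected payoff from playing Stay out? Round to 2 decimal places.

0.20

Take the expectation over the incumbent's cost type, weighting each type's action by its prior probability.
E[Stay out] = 0.4·5 + 0.4·(-7) + 0.2·5 = 2 + (-2.8) + 1 = 0.2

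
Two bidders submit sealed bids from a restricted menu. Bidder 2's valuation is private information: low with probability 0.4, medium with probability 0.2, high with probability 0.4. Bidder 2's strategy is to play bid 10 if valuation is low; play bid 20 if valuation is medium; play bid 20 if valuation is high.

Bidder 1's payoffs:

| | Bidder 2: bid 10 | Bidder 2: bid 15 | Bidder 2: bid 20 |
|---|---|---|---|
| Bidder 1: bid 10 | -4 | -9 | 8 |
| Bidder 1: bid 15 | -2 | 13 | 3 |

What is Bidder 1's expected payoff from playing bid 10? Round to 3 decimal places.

E[bid 10] = 0.4·(-4) + 0.2·8 + 0.4·8 = (-1.6) + 1.6 + 3.2 = 3.2

3.200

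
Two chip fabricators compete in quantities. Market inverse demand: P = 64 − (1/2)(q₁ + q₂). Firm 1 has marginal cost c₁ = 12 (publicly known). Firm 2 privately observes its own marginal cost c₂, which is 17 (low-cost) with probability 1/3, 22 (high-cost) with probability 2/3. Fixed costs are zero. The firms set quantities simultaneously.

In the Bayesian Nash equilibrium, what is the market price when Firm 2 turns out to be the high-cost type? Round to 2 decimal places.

Firm 2 with cost c maximizes (64 − (1/2)(q₁+q₂) − c)·q₂, giving q₂(c) = (64 − c − (1/2)q₁).
E[c₂] = 1/3·17 + 2/3·22 = 20.3333
Firm 1's FOC against E[q₂] yields q₁ = (64 − 2·12 + E[c₂])/(3/2) = (64 − 24 + 20.3333)/(3/2) = 40.2222.
q₂(high-cost) = 21.8889, so P = 64 − (1/2)·(40.2222 + 21.8889) = 32.9444.

32.94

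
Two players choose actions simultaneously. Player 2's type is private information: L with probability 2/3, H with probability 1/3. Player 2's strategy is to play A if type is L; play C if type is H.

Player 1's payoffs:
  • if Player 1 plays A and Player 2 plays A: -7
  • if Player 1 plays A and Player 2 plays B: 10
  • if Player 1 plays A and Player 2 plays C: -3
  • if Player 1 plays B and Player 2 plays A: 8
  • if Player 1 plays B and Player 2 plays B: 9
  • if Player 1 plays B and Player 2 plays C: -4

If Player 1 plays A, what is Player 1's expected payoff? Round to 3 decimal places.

Take the expectation over Player 2's type, weighting each type's action by its prior probability.
E[A] = 2/3·(-7) + 1/3·(-3) = (-14/3) + (-1) = -17/3

-5.667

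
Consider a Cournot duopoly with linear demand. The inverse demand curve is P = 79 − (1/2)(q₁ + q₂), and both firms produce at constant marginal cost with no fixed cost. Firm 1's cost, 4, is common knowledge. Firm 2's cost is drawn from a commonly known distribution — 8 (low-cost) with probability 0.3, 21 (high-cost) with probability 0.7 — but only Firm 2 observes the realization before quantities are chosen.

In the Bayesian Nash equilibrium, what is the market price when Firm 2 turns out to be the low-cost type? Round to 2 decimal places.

Firm 2 with cost c maximizes (79 − (1/2)(q₁+q₂) − c)·q₂, giving q₂(c) = (79 − c − (1/2)q₁).
E[c₂] = 0.3·8 + 0.7·21 = 17.1
Firm 1's FOC against E[q₂] yields q₁ = (79 − 2·4 + E[c₂])/(3/2) = (79 − 8 + 17.1)/(3/2) = 58.7333.
q₂(low-cost) = 41.6333, so P = 79 − (1/2)·(58.7333 + 41.6333) = 28.8167.

28.82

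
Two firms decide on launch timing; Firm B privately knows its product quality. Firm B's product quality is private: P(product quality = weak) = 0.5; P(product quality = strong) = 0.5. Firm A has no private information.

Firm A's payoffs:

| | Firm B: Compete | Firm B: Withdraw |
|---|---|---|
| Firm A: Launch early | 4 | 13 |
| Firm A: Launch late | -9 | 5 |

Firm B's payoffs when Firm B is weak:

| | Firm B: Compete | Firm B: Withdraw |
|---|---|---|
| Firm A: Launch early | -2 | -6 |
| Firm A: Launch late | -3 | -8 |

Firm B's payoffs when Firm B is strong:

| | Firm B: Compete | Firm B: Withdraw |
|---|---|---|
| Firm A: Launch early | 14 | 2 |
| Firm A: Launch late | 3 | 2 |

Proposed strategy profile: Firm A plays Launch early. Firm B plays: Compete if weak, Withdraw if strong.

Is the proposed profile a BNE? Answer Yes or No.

Firm A plays Launch early: E[Launch early] = 0.5·(4) + 0.5·(13) = 8.5; E[Launch late] = -2. Best-responding. ✓
Firm B (product quality weak), facing Launch early: Compete gives -2, Withdraw gives -6. Proposed Compete is best. ✓
Firm B (product quality strong), facing Launch early: Compete gives 14, Withdraw gives 2. Proposed Withdraw is not best — profitable deviation exists. ✗

No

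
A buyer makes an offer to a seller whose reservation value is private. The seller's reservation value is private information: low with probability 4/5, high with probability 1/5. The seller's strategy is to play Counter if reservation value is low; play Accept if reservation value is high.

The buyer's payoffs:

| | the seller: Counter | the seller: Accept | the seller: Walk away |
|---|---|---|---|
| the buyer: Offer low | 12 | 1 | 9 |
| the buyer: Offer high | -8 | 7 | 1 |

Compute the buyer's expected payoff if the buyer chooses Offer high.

Take the expectation over the seller's reservation value, weighting each type's action by its prior probability.
E[Offer high] = 4/5·(-8) + 1/5·7 = (-32/5) + 7/5 = -5

-5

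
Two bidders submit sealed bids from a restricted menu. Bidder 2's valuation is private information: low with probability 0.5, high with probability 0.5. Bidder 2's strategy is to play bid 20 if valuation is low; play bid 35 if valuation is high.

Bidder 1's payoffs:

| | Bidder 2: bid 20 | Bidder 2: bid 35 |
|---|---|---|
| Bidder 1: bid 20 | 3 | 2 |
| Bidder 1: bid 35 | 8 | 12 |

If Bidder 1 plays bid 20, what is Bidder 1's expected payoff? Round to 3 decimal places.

E[bid 20] = 0.5·3 + 0.5·2 = 1.5 + 1 = 2.5

2.500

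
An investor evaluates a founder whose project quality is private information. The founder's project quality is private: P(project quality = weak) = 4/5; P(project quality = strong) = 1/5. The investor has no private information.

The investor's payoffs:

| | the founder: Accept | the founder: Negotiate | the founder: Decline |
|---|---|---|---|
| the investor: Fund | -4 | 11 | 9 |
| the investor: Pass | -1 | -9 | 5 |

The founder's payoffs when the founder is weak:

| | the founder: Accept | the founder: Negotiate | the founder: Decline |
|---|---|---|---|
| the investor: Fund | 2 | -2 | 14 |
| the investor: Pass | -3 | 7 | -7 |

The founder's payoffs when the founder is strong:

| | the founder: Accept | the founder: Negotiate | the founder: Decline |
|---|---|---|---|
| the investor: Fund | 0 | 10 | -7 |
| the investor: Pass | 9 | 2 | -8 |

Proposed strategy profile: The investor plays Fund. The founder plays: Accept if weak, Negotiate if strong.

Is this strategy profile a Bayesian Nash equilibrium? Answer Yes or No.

The investor plays Fund: E[Fund] = 4/5·(-4) + 1/5·(11) = -1; E[Pass] = -13/5. Best-responding. ✓
The founder (project quality weak), facing Fund: Accept gives 2, Negotiate gives -2, Decline gives 14. Proposed Accept is not best — profitable deviation exists. ✗
The founder (project quality strong), facing Fund: Accept gives 0, Negotiate gives 10, Decline gives -7. Proposed Negotiate is best. ✓

No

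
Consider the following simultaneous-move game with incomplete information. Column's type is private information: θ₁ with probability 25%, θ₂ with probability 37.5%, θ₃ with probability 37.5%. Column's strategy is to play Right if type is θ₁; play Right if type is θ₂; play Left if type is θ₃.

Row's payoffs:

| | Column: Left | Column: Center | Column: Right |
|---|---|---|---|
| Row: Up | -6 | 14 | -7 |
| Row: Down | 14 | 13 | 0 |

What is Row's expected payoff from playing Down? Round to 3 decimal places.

5.250

Take the expectation over Column's type, weighting each type's action by its prior probability.
E[Down] = 0.25·0 + 0.375·0 + 0.375·14 = 0 + 0 + 5.25 = 5.25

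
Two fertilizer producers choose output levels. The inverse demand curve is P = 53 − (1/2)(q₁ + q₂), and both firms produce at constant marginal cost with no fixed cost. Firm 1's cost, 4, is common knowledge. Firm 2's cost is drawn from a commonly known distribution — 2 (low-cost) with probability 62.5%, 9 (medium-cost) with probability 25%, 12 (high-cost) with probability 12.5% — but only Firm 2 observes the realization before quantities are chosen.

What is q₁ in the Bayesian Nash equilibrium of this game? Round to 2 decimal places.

Type-c best response for Firm 2: q₂(c) = (53 − c) − q₁/2.
Firm 1 maximizes expected profit; its first-order condition is 53 − q₁ − (1/2)E[q₂] − 4 = 0.
Substituting E[q₂] and solving: E[c₂] = 5, so q₁ = (53 − 2·4 + 5)/(3/2) = 33.3333.

33.33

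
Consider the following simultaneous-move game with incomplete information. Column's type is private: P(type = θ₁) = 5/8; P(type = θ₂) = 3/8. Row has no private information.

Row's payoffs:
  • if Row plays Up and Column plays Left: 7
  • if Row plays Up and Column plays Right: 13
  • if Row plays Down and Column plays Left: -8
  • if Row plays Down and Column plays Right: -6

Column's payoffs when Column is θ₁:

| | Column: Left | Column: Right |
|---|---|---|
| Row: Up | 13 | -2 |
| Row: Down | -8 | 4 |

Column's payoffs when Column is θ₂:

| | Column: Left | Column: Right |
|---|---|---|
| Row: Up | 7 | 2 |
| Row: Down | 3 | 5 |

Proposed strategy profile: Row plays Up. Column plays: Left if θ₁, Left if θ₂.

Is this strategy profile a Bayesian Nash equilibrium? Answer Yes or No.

Yes

A profile is a BNE iff every type of every player is best-responding given beliefs about the other side.
Row plays Up: E[Up] = 5/8·(7) + 3/8·(7) = 7; E[Down] = -8. Best-responding. ✓
Column (type θ₁), facing Up: Left gives 13, Right gives -2. Proposed Left is best. ✓
Column (type θ₂), facing Up: Left gives 7, Right gives 2. Proposed Left is best. ✓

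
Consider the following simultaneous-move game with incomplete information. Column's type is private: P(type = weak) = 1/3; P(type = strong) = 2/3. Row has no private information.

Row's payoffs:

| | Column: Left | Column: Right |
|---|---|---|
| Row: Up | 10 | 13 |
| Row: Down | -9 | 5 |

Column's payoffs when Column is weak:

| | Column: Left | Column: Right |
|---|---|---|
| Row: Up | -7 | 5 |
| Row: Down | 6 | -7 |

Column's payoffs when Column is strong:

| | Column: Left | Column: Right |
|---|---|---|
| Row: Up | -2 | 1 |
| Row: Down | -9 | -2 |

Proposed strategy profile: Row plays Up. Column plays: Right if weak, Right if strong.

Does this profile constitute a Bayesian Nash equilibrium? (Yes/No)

Yes

A profile is a BNE iff every type of every player is best-responding given beliefs about the other side.
Row plays Up: E[Up] = 1/3·(13) + 2/3·(13) = 13; E[Down] = 5. Best-responding. ✓
Column (type weak), facing Up: Left gives -7, Right gives 5. Proposed Right is best. ✓
Column (type strong), facing Up: Left gives -2, Right gives 1. Proposed Right is best. ✓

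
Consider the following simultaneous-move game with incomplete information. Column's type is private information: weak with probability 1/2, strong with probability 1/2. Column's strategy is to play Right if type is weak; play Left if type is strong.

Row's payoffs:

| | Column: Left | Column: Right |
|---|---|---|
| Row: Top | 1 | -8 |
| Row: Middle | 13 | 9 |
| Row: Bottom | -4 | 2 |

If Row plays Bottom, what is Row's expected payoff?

-1

E[Bottom] = 1/2·2 + 1/2·(-4) = 1 + (-2) = -1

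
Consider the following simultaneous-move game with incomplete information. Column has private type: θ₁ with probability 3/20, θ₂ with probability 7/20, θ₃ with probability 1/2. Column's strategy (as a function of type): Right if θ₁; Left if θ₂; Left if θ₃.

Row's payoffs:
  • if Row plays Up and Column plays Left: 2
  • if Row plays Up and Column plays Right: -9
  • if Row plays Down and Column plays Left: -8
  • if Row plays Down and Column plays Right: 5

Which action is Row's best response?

E[Up] = 3/20·(-9) + 7/20·(2) + 1/2·(2) = 7/20
E[Down] = 3/20·(5) + 7/20·(-8) + 1/2·(-8) = -121/20
Best response: Up (7/20 is the largest).

Up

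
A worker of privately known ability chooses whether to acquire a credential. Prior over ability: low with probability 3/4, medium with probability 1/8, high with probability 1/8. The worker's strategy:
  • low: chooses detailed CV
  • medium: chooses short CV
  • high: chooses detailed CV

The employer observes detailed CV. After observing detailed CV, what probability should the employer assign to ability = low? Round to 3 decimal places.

0.857

Apply Bayes' rule using the sender's strategy as the likelihood.
P(detailed CV) = (3/4)·1 + (1/8)·0 + (1/8)·1 = 7/8
P(low | detailed CV) = ((3/4)·1) / (7/8) = (3/4) / (7/8) = 6/7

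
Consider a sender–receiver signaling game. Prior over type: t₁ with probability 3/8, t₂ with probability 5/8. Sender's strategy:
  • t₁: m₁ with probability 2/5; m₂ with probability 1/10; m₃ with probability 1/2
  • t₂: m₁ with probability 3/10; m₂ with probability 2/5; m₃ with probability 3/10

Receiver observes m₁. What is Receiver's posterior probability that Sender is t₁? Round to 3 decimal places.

0.444

Apply Bayes' rule using the sender's strategy as the likelihood.
P(m₁) = (3/8)·(2/5) + (5/8)·(3/10) = 27/80
P(t₁ | m₁) = ((3/8)·(2/5)) / (27/80) = (3/20) / (27/80) = 4/9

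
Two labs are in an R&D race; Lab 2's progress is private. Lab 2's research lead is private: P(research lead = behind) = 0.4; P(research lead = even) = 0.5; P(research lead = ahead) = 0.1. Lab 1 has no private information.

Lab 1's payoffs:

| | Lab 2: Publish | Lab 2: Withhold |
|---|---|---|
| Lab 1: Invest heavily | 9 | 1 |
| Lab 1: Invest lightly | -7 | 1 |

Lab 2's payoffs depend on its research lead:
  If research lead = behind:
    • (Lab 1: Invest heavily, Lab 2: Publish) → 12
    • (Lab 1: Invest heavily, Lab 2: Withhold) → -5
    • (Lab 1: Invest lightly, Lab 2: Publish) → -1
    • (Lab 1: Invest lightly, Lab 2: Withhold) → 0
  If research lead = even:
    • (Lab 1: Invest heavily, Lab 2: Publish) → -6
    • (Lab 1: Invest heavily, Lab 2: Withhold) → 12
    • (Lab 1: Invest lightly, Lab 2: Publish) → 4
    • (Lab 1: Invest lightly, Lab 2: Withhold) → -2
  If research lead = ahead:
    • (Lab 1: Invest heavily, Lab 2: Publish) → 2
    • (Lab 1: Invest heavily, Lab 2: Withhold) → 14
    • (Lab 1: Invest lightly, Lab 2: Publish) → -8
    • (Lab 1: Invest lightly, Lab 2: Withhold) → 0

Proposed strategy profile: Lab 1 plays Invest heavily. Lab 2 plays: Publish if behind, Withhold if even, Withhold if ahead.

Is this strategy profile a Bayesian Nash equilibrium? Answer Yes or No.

A profile is a BNE iff every type of every player is best-responding given beliefs about the other side.
Lab 1 plays Invest heavily: E[Invest heavily] = 0.4·(9) + 0.5·(1) + 0.1·(1) = 4.2; E[Invest lightly] = -2.2. Best-responding. ✓
Lab 2 (research lead behind), facing Invest heavily: Publish gives 12, Withhold gives -5. Proposed Publish is best. ✓
Lab 2 (research lead even), facing Invest heavily: Publish gives -6, Withhold gives 12. Proposed Withhold is best. ✓
Lab 2 (research lead ahead), facing Invest heavily: Publish gives 2, Withhold gives 14. Proposed Withhold is best. ✓

Yes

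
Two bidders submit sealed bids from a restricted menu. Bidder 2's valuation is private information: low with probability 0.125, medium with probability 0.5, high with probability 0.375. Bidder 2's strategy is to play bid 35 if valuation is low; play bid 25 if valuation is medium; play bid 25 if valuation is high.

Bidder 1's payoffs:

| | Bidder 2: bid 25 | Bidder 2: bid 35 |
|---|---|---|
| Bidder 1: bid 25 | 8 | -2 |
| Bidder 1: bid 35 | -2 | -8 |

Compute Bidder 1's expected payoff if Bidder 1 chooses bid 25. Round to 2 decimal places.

6.75

E[bid 25] = 0.125·(-2) + 0.5·8 + 0.375·8 = (-0.25) + 4 + 3 = 6.75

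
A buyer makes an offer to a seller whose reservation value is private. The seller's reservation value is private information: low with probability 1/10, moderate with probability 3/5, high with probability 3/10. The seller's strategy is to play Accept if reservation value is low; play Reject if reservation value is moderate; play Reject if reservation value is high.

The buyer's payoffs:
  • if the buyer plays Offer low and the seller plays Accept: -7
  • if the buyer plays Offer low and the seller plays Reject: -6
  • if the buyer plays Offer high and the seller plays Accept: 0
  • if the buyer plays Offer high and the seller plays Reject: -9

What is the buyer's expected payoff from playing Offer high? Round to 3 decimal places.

-8.100

E[Offer high] = 1/10·0 + 3/5·(-9) + 3/10·(-9) = 0 + (-27/5) + (-27/10) = -81/10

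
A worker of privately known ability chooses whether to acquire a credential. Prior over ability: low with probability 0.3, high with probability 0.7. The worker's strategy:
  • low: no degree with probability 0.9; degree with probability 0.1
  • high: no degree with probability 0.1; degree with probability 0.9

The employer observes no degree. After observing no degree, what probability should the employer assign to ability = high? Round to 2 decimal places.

Apply Bayes' rule using the sender's strategy as the likelihood.
P(no degree) = 0.3·0.9 + 0.7·0.1 = 0.34
P(high | no degree) = (0.7·0.1) / 0.34 = 0.07 / 0.34 = 0.205882

0.21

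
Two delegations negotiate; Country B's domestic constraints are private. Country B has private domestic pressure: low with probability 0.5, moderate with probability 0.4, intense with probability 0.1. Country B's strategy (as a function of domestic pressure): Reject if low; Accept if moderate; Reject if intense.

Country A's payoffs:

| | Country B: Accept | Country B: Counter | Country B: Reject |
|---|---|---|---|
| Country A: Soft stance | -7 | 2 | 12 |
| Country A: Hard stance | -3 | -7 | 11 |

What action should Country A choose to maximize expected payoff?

Hard stance

E[Soft stance] = 0.5·(12) + 0.4·(-7) + 0.1·(12) = 4.4
E[Hard stance] = 0.5·(11) + 0.4·(-3) + 0.1·(11) = 5.4
Best response: Hard stance (5.4 is the largest).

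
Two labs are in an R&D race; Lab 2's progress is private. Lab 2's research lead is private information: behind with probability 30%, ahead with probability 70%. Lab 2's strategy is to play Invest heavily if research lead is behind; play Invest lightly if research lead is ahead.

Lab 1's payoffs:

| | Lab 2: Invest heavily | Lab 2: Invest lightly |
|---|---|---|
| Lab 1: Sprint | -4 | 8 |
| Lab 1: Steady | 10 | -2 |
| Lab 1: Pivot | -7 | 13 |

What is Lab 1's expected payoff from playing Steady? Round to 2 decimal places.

E[Steady] = 0.3·10 + 0.7·(-2) = 3 + (-1.4) = 1.6

1.60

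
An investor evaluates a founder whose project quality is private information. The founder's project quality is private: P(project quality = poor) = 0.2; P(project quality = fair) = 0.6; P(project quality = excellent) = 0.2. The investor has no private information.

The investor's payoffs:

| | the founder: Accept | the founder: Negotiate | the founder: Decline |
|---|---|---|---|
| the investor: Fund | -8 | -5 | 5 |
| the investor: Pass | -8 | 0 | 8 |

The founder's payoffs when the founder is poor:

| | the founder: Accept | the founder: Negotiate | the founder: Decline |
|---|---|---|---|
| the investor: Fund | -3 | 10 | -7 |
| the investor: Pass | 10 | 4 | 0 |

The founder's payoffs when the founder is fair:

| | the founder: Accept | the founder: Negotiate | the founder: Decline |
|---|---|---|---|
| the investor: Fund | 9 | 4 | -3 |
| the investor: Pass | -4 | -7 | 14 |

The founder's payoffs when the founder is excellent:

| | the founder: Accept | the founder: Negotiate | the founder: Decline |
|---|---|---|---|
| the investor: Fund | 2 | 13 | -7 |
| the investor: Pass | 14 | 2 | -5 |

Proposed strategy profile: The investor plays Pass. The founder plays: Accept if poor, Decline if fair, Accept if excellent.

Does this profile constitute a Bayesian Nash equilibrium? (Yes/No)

Yes

The investor plays Pass: E[Pass] = 0.2·(-8) + 0.6·(8) + 0.2·(-8) = 1.6; E[Fund] = -0.2. Best-responding. ✓
The founder (project quality poor), facing Pass: Accept gives 10, Negotiate gives 4, Decline gives 0. Proposed Accept is best. ✓
The founder (project quality fair), facing Pass: Accept gives -4, Negotiate gives -7, Decline gives 14. Proposed Decline is best. ✓
The founder (project quality excellent), facing Pass: Accept gives 14, Negotiate gives 2, Decline gives -5. Proposed Accept is best. ✓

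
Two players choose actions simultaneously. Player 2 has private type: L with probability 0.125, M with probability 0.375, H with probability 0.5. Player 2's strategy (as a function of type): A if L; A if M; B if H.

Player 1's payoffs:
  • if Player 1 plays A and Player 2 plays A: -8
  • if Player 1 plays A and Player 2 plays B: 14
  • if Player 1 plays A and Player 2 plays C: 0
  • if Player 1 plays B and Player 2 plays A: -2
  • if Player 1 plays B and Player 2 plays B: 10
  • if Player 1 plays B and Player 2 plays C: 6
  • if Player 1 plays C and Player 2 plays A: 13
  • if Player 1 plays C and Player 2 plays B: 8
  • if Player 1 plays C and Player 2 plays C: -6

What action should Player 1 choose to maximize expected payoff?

C

E[A] = 0.125·(-8) + 0.375·(-8) + 0.5·(14) = 3
E[B] = 0.125·(-2) + 0.375·(-2) + 0.5·(10) = 4
E[C] = 0.125·(13) + 0.375·(13) + 0.5·(8) = 10.5
Best response: C (10.5 is the largest).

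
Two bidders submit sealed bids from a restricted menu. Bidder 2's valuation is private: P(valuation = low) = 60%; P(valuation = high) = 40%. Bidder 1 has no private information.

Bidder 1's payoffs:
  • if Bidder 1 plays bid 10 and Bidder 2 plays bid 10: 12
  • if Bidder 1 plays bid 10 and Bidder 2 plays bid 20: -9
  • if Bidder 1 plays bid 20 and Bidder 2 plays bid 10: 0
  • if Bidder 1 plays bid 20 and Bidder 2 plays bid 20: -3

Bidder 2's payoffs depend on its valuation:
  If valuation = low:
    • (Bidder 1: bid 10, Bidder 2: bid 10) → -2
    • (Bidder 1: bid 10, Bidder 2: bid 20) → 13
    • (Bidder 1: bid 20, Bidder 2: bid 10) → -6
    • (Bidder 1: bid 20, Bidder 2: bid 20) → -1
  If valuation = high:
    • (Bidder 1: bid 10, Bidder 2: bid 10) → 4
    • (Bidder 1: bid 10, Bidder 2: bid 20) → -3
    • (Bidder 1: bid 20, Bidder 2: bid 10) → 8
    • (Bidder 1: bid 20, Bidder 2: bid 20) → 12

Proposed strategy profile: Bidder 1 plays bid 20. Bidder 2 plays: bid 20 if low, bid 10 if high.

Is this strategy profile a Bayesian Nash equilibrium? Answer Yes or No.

No

Bidder 1 plays bid 20: E[bid 20] = 0.6·(-3) + 0.4·(0) = -1.8; E[bid 10] = -0.6. Not best-responding. ✗
Bidder 2 (valuation low), facing bid 20: bid 10 gives -6, bid 20 gives -1. Proposed bid 20 is best. ✓
Bidder 2 (valuation high), facing bid 20: bid 10 gives 8, bid 20 gives 12. Proposed bid 10 is not best — profitable deviation exists. ✗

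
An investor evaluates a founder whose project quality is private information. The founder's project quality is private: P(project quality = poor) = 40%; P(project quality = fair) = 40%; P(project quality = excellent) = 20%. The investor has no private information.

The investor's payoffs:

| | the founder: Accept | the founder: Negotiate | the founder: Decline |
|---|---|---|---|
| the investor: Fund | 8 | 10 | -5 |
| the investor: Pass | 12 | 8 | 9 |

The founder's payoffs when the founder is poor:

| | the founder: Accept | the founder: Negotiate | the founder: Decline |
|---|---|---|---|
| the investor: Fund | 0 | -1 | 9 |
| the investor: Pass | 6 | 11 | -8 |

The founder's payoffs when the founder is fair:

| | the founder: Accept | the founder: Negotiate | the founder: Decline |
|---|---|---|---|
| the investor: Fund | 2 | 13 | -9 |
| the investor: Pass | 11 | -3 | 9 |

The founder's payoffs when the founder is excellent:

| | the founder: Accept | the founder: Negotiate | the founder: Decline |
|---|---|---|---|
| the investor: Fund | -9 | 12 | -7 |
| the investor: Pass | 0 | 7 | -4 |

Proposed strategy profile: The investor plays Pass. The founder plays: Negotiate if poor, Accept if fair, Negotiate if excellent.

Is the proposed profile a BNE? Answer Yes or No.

The investor plays Pass: E[Pass] = 0.4·(8) + 0.4·(12) + 0.2·(8) = 9.6; E[Fund] = 9.2. Best-responding. ✓
The founder (project quality poor), facing Pass: Accept gives 6, Negotiate gives 11, Decline gives -8. Proposed Negotiate is best. ✓
The founder (project quality fair), facing Pass: Accept gives 11, Negotiate gives -3, Decline gives 9. Proposed Accept is best. ✓
The founder (project quality excellent), facing Pass: Accept gives 0, Negotiate gives 7, Decline gives -4. Proposed Negotiate is best. ✓

Yes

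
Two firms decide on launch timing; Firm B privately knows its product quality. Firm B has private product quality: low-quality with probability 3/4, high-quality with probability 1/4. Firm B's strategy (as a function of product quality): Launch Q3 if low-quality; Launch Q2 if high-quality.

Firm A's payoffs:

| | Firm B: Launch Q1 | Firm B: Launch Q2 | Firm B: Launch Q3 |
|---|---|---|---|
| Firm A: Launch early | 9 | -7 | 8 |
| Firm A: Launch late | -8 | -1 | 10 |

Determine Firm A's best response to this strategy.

E[Launch early] = 3/4·(8) + 1/4·(-7) = 17/4
E[Launch late] = 3/4·(10) + 1/4·(-1) = 29/4
Best response: Launch late (29/4 is the largest).

Launch late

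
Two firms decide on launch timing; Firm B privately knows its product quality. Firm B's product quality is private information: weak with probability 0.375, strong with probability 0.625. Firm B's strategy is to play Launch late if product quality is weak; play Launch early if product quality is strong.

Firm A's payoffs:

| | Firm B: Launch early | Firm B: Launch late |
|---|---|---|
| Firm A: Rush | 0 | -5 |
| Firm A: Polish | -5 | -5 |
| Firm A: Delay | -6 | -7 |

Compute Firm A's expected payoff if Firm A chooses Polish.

E[Polish] = 0.375·(-5) + 0.625·(-5) = (-1.875) + (-3.125) = -5

-5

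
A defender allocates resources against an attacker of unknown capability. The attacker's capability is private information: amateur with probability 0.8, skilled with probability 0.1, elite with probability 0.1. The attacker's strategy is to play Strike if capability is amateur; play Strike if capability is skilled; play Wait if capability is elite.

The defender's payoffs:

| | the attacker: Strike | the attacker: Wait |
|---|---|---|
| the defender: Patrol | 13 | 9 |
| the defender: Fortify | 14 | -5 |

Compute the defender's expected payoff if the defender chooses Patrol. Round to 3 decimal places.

12.600

E[Patrol] = 0.8·13 + 0.1·13 + 0.1·9 = 10.4 + 1.3 + 0.9 = 12.6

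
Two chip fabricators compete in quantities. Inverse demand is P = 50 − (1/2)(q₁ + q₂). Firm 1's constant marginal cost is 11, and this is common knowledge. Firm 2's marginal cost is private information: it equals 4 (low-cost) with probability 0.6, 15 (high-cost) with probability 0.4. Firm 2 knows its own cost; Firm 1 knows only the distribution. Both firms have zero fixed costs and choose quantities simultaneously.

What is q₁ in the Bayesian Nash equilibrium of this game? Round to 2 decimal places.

24.27

Type-c best response for Firm 2: q₂(c) = (50 − c) − q₁/2.
Firm 1 maximizes expected profit; its first-order condition is 50 − q₁ − (1/2)E[q₂] − 11 = 0.
Substituting E[q₂] and solving: E[c₂] = 8.4, so q₁ = (50 − 2·11 + 8.4)/(3/2) = 24.2667.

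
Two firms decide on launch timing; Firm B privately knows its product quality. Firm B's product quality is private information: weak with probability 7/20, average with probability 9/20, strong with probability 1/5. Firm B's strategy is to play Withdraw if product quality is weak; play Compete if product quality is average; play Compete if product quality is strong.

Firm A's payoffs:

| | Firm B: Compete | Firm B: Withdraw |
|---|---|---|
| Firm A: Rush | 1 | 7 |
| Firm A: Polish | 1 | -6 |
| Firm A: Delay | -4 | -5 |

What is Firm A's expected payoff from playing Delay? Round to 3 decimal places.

E[Delay] = 7/20·(-5) + 9/20·(-4) + 1/5·(-4) = (-7/4) + (-9/5) + (-4/5) = -87/20

-4.350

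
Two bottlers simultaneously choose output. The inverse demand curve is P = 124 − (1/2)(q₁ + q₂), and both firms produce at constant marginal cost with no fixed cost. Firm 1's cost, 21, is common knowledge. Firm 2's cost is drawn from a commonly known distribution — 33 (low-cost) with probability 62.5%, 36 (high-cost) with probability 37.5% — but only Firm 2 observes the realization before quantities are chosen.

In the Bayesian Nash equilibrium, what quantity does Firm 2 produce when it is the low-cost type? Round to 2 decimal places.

52.29

Each type of Firm 2 best-responds to q₁; Firm 1 best-responds to the expected q₂ over Firm 2's types.
Firm 2 with cost c maximizes (124 − (1/2)(q₁+q₂) − c)·q₂, giving q₂(c) = (124 − c − (1/2)q₁).
E[c₂] = 0.625·33 + 0.375·36 = 34.125
Firm 1's FOC against E[q₂] yields q₁ = (124 − 2·21 + E[c₂])/(3/2) = (124 − 42 + 34.125)/(3/2) = 77.4167.
q₂(low-cost) = (124 − 33 − (1/2)·77.4167) = 52.2917.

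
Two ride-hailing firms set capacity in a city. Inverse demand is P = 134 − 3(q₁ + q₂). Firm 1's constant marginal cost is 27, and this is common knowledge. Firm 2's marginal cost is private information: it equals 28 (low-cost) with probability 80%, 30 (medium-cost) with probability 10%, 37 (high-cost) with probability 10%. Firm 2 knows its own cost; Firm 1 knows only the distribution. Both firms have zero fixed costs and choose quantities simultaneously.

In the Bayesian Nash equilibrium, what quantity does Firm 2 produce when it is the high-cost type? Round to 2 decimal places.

Firm 2 with cost c maximizes (134 − 3(q₁+q₂) − c)·q₂, giving q₂(c) = (134 − c − 3q₁)/6.
E[c₂] = 0.8·28 + 0.1·30 + 0.1·37 = 29.1
Firm 1's FOC against E[q₂] yields q₁ = (134 − 2·27 + E[c₂])/9 = (134 − 54 + 29.1)/9 = 12.1222.
q₂(high-cost) = (134 − 37 − 3·12.1222)/6 = 10.1056.

10.11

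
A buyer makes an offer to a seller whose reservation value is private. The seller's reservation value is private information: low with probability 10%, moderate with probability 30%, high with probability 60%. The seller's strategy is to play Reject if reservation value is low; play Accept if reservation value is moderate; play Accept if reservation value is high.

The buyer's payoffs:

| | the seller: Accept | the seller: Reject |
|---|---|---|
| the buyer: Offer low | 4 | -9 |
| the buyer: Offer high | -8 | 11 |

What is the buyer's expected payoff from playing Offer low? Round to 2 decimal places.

E[Offer low] = 0.1·(-9) + 0.3·4 + 0.6·4 = (-0.9) + 1.2 + 2.4 = 2.7

2.70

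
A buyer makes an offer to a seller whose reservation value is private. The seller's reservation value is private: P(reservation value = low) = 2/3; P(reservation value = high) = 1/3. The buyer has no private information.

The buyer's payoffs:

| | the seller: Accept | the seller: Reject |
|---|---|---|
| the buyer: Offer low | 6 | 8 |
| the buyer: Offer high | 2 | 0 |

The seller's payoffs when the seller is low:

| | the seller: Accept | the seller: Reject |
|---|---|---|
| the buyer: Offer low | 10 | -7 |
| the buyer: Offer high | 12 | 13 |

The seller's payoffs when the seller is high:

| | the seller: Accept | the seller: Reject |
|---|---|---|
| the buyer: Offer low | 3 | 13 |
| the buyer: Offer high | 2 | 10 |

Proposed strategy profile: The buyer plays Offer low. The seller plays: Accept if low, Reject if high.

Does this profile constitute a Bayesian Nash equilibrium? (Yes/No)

Yes

The buyer plays Offer low: E[Offer low] = 2/3·(6) + 1/3·(8) = 20/3; E[Offer high] = 4/3. Best-responding. ✓
The seller (reservation value low), facing Offer low: Accept gives 10, Reject gives -7. Proposed Accept is best. ✓
The seller (reservation value high), facing Offer low: Accept gives 3, Reject gives 13. Proposed Reject is best. ✓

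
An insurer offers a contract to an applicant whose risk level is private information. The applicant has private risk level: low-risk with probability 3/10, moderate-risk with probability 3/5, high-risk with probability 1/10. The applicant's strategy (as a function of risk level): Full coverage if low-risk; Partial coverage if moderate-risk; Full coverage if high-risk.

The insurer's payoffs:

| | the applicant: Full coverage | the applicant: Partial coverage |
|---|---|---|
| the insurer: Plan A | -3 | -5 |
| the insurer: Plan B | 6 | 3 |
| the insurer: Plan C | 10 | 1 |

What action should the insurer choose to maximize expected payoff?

Plan C

E[Plan A] = 3/10·(-3) + 3/5·(-5) + 1/10·(-3) = -21/5
E[Plan B] = 3/10·(6) + 3/5·(3) + 1/10·(6) = 21/5
E[Plan C] = 3/10·(10) + 3/5·(1) + 1/10·(10) = 23/5
Best response: Plan C (23/5 is the largest).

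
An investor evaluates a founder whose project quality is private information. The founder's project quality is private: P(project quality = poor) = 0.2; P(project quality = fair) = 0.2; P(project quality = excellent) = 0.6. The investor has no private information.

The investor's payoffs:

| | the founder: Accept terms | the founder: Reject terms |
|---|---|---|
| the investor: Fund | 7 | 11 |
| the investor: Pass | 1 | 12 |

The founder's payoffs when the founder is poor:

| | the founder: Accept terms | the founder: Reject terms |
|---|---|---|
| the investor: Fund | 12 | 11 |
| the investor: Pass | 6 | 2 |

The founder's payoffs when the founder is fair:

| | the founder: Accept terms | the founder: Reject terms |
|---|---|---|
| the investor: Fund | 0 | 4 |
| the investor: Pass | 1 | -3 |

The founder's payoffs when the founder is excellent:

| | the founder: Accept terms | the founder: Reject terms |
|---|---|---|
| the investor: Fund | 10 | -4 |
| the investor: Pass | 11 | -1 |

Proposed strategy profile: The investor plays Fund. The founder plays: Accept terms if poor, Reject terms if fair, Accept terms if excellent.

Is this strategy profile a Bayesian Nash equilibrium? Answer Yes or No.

The investor plays Fund: E[Fund] = 0.2·(7) + 0.2·(11) + 0.6·(7) = 7.8; E[Pass] = 3.2. Best-responding. ✓
The founder (project quality poor), facing Fund: Accept terms gives 12, Reject terms gives 11. Proposed Accept terms is best. ✓
The founder (project quality fair), facing Fund: Accept terms gives 0, Reject terms gives 4. Proposed Reject terms is best. ✓
The founder (project quality excellent), facing Fund: Accept terms gives 10, Reject terms gives -4. Proposed Accept terms is best. ✓

Yes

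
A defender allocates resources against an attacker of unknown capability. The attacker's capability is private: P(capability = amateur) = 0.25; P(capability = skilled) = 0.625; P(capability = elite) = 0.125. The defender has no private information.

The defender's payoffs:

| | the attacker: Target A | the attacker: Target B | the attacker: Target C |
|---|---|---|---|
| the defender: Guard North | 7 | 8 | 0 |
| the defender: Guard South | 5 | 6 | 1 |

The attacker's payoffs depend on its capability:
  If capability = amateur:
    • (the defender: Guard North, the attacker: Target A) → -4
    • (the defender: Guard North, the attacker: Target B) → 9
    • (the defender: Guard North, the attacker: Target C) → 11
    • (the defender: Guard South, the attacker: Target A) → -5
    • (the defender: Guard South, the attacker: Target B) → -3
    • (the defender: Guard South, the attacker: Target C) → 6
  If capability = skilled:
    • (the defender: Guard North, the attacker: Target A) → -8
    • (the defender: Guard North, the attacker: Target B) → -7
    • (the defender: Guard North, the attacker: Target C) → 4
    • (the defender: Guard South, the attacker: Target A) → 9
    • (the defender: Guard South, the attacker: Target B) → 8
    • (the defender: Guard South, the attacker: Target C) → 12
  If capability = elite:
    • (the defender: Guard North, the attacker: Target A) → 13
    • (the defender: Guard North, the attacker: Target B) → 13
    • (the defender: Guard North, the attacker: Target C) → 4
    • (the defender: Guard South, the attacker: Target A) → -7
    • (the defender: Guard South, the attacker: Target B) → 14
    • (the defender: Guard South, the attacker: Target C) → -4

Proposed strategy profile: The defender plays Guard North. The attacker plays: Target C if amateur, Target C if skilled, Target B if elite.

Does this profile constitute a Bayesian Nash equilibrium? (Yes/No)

The defender plays Guard North: E[Guard North] = 0.25·(0) + 0.625·(0) + 0.125·(8) = 1; E[Guard South] = 1.625. Not best-responding. ✗
The attacker (capability amateur), facing Guard North: Target A gives -4, Target B gives 9, Target C gives 11. Proposed Target C is best. ✓
The attacker (capability skilled), facing Guard North: Target A gives -8, Target B gives -7, Target C gives 4. Proposed Target C is best. ✓
The attacker (capability elite), facing Guard North: Target A gives 13, Target B gives 13, Target C gives 4. Proposed Target B is best. ✓

No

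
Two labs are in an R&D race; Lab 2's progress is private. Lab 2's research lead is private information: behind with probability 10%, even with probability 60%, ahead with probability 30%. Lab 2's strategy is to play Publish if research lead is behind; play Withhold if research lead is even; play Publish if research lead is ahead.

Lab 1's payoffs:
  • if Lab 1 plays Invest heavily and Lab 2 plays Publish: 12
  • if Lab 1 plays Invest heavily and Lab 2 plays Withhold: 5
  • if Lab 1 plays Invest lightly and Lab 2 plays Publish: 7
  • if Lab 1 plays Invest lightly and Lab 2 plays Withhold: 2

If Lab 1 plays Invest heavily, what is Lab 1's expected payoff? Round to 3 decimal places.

7.800

E[Invest heavily] = 0.1·12 + 0.6·5 + 0.3·12 = 1.2 + 3 + 3.6 = 7.8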